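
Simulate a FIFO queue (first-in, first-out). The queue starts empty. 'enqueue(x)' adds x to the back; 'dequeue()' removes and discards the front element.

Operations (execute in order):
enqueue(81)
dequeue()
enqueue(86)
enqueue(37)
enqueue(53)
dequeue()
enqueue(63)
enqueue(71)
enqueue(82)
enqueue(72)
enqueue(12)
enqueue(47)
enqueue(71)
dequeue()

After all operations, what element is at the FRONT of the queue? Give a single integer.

enqueue(81): queue = [81]
dequeue(): queue = []
enqueue(86): queue = [86]
enqueue(37): queue = [86, 37]
enqueue(53): queue = [86, 37, 53]
dequeue(): queue = [37, 53]
enqueue(63): queue = [37, 53, 63]
enqueue(71): queue = [37, 53, 63, 71]
enqueue(82): queue = [37, 53, 63, 71, 82]
enqueue(72): queue = [37, 53, 63, 71, 82, 72]
enqueue(12): queue = [37, 53, 63, 71, 82, 72, 12]
enqueue(47): queue = [37, 53, 63, 71, 82, 72, 12, 47]
enqueue(71): queue = [37, 53, 63, 71, 82, 72, 12, 47, 71]
dequeue(): queue = [53, 63, 71, 82, 72, 12, 47, 71]

Answer: 53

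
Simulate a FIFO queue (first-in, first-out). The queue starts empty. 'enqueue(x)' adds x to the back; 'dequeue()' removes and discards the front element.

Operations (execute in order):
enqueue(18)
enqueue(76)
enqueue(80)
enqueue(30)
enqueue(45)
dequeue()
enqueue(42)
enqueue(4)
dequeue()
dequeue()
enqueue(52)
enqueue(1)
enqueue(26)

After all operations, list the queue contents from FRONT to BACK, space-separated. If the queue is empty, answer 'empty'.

enqueue(18): [18]
enqueue(76): [18, 76]
enqueue(80): [18, 76, 80]
enqueue(30): [18, 76, 80, 30]
enqueue(45): [18, 76, 80, 30, 45]
dequeue(): [76, 80, 30, 45]
enqueue(42): [76, 80, 30, 45, 42]
enqueue(4): [76, 80, 30, 45, 42, 4]
dequeue(): [80, 30, 45, 42, 4]
dequeue(): [30, 45, 42, 4]
enqueue(52): [30, 45, 42, 4, 52]
enqueue(1): [30, 45, 42, 4, 52, 1]
enqueue(26): [30, 45, 42, 4, 52, 1, 26]

Answer: 30 45 42 4 52 1 26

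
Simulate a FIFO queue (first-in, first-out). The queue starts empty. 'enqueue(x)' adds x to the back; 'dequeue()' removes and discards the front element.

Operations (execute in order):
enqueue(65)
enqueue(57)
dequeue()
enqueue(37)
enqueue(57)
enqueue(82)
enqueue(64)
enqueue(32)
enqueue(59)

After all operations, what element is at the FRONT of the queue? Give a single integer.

enqueue(65): queue = [65]
enqueue(57): queue = [65, 57]
dequeue(): queue = [57]
enqueue(37): queue = [57, 37]
enqueue(57): queue = [57, 37, 57]
enqueue(82): queue = [57, 37, 57, 82]
enqueue(64): queue = [57, 37, 57, 82, 64]
enqueue(32): queue = [57, 37, 57, 82, 64, 32]
enqueue(59): queue = [57, 37, 57, 82, 64, 32, 59]

Answer: 57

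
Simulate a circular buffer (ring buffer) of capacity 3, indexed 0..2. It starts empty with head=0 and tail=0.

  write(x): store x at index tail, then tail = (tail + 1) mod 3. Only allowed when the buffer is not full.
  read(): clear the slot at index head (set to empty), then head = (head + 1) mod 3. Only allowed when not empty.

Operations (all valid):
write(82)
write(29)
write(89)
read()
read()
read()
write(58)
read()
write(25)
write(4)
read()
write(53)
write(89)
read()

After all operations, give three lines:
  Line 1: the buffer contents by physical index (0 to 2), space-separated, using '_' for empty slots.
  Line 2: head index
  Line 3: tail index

Answer: 53 89 _
0
2

Derivation:
write(82): buf=[82 _ _], head=0, tail=1, size=1
write(29): buf=[82 29 _], head=0, tail=2, size=2
write(89): buf=[82 29 89], head=0, tail=0, size=3
read(): buf=[_ 29 89], head=1, tail=0, size=2
read(): buf=[_ _ 89], head=2, tail=0, size=1
read(): buf=[_ _ _], head=0, tail=0, size=0
write(58): buf=[58 _ _], head=0, tail=1, size=1
read(): buf=[_ _ _], head=1, tail=1, size=0
write(25): buf=[_ 25 _], head=1, tail=2, size=1
write(4): buf=[_ 25 4], head=1, tail=0, size=2
read(): buf=[_ _ 4], head=2, tail=0, size=1
write(53): buf=[53 _ 4], head=2, tail=1, size=2
write(89): buf=[53 89 4], head=2, tail=2, size=3
read(): buf=[53 89 _], head=0, tail=2, size=2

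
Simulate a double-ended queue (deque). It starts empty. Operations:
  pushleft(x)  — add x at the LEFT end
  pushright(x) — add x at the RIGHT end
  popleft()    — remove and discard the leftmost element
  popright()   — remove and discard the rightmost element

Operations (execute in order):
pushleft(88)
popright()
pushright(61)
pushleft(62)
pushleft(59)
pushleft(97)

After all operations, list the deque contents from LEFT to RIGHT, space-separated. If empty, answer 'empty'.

pushleft(88): [88]
popright(): []
pushright(61): [61]
pushleft(62): [62, 61]
pushleft(59): [59, 62, 61]
pushleft(97): [97, 59, 62, 61]

Answer: 97 59 62 61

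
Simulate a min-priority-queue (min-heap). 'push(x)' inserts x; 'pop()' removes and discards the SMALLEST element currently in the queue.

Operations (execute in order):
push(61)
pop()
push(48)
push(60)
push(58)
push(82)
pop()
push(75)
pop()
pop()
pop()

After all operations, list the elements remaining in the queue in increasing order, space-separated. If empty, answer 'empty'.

push(61): heap contents = [61]
pop() → 61: heap contents = []
push(48): heap contents = [48]
push(60): heap contents = [48, 60]
push(58): heap contents = [48, 58, 60]
push(82): heap contents = [48, 58, 60, 82]
pop() → 48: heap contents = [58, 60, 82]
push(75): heap contents = [58, 60, 75, 82]
pop() → 58: heap contents = [60, 75, 82]
pop() → 60: heap contents = [75, 82]
pop() → 75: heap contents = [82]

Answer: 82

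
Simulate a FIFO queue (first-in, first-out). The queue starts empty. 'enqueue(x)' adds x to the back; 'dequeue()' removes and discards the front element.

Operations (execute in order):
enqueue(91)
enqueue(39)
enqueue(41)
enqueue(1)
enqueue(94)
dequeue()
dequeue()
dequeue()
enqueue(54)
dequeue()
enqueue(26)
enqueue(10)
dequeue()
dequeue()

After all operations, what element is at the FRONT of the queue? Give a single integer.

Answer: 26

Derivation:
enqueue(91): queue = [91]
enqueue(39): queue = [91, 39]
enqueue(41): queue = [91, 39, 41]
enqueue(1): queue = [91, 39, 41, 1]
enqueue(94): queue = [91, 39, 41, 1, 94]
dequeue(): queue = [39, 41, 1, 94]
dequeue(): queue = [41, 1, 94]
dequeue(): queue = [1, 94]
enqueue(54): queue = [1, 94, 54]
dequeue(): queue = [94, 54]
enqueue(26): queue = [94, 54, 26]
enqueue(10): queue = [94, 54, 26, 10]
dequeue(): queue = [54, 26, 10]
dequeue(): queue = [26, 10]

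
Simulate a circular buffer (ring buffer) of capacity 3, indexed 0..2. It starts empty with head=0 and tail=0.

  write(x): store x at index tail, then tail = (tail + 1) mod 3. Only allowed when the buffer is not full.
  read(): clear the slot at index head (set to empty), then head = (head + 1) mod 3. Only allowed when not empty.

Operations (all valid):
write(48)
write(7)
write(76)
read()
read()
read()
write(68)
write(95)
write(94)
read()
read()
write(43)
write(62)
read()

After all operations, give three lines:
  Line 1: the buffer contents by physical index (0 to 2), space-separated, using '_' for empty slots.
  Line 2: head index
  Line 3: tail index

write(48): buf=[48 _ _], head=0, tail=1, size=1
write(7): buf=[48 7 _], head=0, tail=2, size=2
write(76): buf=[48 7 76], head=0, tail=0, size=3
read(): buf=[_ 7 76], head=1, tail=0, size=2
read(): buf=[_ _ 76], head=2, tail=0, size=1
read(): buf=[_ _ _], head=0, tail=0, size=0
write(68): buf=[68 _ _], head=0, tail=1, size=1
write(95): buf=[68 95 _], head=0, tail=2, size=2
write(94): buf=[68 95 94], head=0, tail=0, size=3
read(): buf=[_ 95 94], head=1, tail=0, size=2
read(): buf=[_ _ 94], head=2, tail=0, size=1
write(43): buf=[43 _ 94], head=2, tail=1, size=2
write(62): buf=[43 62 94], head=2, tail=2, size=3
read(): buf=[43 62 _], head=0, tail=2, size=2

Answer: 43 62 _
0
2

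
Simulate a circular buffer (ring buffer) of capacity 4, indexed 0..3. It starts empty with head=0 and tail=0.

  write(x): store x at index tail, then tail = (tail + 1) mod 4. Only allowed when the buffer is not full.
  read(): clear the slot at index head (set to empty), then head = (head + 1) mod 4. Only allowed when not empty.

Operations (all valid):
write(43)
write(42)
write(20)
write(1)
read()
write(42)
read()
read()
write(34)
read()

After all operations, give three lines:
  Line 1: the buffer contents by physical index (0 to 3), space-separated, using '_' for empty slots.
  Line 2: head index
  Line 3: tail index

write(43): buf=[43 _ _ _], head=0, tail=1, size=1
write(42): buf=[43 42 _ _], head=0, tail=2, size=2
write(20): buf=[43 42 20 _], head=0, tail=3, size=3
write(1): buf=[43 42 20 1], head=0, tail=0, size=4
read(): buf=[_ 42 20 1], head=1, tail=0, size=3
write(42): buf=[42 42 20 1], head=1, tail=1, size=4
read(): buf=[42 _ 20 1], head=2, tail=1, size=3
read(): buf=[42 _ _ 1], head=3, tail=1, size=2
write(34): buf=[42 34 _ 1], head=3, tail=2, size=3
read(): buf=[42 34 _ _], head=0, tail=2, size=2

Answer: 42 34 _ _
0
2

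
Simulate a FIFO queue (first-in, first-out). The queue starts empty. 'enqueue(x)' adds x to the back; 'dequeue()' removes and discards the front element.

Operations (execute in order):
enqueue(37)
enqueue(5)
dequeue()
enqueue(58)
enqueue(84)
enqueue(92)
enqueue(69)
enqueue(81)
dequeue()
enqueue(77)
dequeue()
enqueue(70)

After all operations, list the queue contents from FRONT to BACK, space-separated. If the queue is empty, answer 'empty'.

enqueue(37): [37]
enqueue(5): [37, 5]
dequeue(): [5]
enqueue(58): [5, 58]
enqueue(84): [5, 58, 84]
enqueue(92): [5, 58, 84, 92]
enqueue(69): [5, 58, 84, 92, 69]
enqueue(81): [5, 58, 84, 92, 69, 81]
dequeue(): [58, 84, 92, 69, 81]
enqueue(77): [58, 84, 92, 69, 81, 77]
dequeue(): [84, 92, 69, 81, 77]
enqueue(70): [84, 92, 69, 81, 77, 70]

Answer: 84 92 69 81 77 70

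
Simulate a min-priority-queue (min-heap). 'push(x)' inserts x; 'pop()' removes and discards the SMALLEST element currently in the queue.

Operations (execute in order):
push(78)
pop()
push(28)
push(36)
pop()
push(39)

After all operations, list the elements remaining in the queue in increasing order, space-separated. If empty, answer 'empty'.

push(78): heap contents = [78]
pop() → 78: heap contents = []
push(28): heap contents = [28]
push(36): heap contents = [28, 36]
pop() → 28: heap contents = [36]
push(39): heap contents = [36, 39]

Answer: 36 39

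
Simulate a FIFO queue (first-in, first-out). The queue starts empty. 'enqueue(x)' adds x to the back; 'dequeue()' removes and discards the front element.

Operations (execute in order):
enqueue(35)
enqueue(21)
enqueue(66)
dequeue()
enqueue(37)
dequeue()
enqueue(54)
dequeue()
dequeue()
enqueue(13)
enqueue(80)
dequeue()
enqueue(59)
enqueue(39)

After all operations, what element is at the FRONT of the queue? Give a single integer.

Answer: 13

Derivation:
enqueue(35): queue = [35]
enqueue(21): queue = [35, 21]
enqueue(66): queue = [35, 21, 66]
dequeue(): queue = [21, 66]
enqueue(37): queue = [21, 66, 37]
dequeue(): queue = [66, 37]
enqueue(54): queue = [66, 37, 54]
dequeue(): queue = [37, 54]
dequeue(): queue = [54]
enqueue(13): queue = [54, 13]
enqueue(80): queue = [54, 13, 80]
dequeue(): queue = [13, 80]
enqueue(59): queue = [13, 80, 59]
enqueue(39): queue = [13, 80, 59, 39]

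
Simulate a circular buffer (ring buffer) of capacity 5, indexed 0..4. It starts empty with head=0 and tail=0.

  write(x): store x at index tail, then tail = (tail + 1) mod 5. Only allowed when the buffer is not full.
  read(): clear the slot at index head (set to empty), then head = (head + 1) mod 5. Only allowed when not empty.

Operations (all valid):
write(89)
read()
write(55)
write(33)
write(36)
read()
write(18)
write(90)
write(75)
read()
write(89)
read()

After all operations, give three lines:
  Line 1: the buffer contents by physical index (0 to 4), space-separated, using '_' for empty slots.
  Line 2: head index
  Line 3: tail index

write(89): buf=[89 _ _ _ _], head=0, tail=1, size=1
read(): buf=[_ _ _ _ _], head=1, tail=1, size=0
write(55): buf=[_ 55 _ _ _], head=1, tail=2, size=1
write(33): buf=[_ 55 33 _ _], head=1, tail=3, size=2
write(36): buf=[_ 55 33 36 _], head=1, tail=4, size=3
read(): buf=[_ _ 33 36 _], head=2, tail=4, size=2
write(18): buf=[_ _ 33 36 18], head=2, tail=0, size=3
write(90): buf=[90 _ 33 36 18], head=2, tail=1, size=4
write(75): buf=[90 75 33 36 18], head=2, tail=2, size=5
read(): buf=[90 75 _ 36 18], head=3, tail=2, size=4
write(89): buf=[90 75 89 36 18], head=3, tail=3, size=5
read(): buf=[90 75 89 _ 18], head=4, tail=3, size=4

Answer: 90 75 89 _ 18
4
3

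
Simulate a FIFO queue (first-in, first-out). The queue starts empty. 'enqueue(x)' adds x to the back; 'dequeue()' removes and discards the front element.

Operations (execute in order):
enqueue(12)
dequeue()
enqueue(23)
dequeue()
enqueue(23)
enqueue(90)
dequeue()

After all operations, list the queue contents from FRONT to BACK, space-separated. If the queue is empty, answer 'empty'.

enqueue(12): [12]
dequeue(): []
enqueue(23): [23]
dequeue(): []
enqueue(23): [23]
enqueue(90): [23, 90]
dequeue(): [90]

Answer: 90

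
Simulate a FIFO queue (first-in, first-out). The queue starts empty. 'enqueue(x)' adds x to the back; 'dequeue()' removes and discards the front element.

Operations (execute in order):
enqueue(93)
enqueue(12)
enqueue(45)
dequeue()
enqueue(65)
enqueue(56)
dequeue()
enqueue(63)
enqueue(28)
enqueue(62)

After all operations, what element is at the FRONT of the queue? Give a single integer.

Answer: 45

Derivation:
enqueue(93): queue = [93]
enqueue(12): queue = [93, 12]
enqueue(45): queue = [93, 12, 45]
dequeue(): queue = [12, 45]
enqueue(65): queue = [12, 45, 65]
enqueue(56): queue = [12, 45, 65, 56]
dequeue(): queue = [45, 65, 56]
enqueue(63): queue = [45, 65, 56, 63]
enqueue(28): queue = [45, 65, 56, 63, 28]
enqueue(62): queue = [45, 65, 56, 63, 28, 62]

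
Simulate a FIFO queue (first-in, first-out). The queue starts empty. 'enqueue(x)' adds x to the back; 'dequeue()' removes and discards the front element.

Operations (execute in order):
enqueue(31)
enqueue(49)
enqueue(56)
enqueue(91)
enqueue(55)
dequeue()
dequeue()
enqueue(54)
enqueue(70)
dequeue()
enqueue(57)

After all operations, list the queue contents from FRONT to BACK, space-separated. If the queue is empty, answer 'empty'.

Answer: 91 55 54 70 57

Derivation:
enqueue(31): [31]
enqueue(49): [31, 49]
enqueue(56): [31, 49, 56]
enqueue(91): [31, 49, 56, 91]
enqueue(55): [31, 49, 56, 91, 55]
dequeue(): [49, 56, 91, 55]
dequeue(): [56, 91, 55]
enqueue(54): [56, 91, 55, 54]
enqueue(70): [56, 91, 55, 54, 70]
dequeue(): [91, 55, 54, 70]
enqueue(57): [91, 55, 54, 70, 57]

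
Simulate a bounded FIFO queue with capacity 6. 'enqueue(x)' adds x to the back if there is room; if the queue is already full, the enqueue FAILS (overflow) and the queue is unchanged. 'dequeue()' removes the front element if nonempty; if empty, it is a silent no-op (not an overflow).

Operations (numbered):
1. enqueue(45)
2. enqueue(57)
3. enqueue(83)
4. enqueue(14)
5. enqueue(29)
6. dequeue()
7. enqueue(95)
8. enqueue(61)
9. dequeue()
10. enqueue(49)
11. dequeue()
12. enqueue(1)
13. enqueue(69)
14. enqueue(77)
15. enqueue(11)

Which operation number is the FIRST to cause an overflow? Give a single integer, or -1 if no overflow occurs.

1. enqueue(45): size=1
2. enqueue(57): size=2
3. enqueue(83): size=3
4. enqueue(14): size=4
5. enqueue(29): size=5
6. dequeue(): size=4
7. enqueue(95): size=5
8. enqueue(61): size=6
9. dequeue(): size=5
10. enqueue(49): size=6
11. dequeue(): size=5
12. enqueue(1): size=6
13. enqueue(69): size=6=cap → OVERFLOW (fail)
14. enqueue(77): size=6=cap → OVERFLOW (fail)
15. enqueue(11): size=6=cap → OVERFLOW (fail)

Answer: 13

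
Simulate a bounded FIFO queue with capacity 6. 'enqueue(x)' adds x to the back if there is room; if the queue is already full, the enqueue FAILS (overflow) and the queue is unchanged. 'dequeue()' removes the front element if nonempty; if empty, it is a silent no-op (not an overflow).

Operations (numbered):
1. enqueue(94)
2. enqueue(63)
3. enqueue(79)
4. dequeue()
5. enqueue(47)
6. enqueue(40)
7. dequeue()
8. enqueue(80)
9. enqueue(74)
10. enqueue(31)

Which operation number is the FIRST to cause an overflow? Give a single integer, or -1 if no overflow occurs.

1. enqueue(94): size=1
2. enqueue(63): size=2
3. enqueue(79): size=3
4. dequeue(): size=2
5. enqueue(47): size=3
6. enqueue(40): size=4
7. dequeue(): size=3
8. enqueue(80): size=4
9. enqueue(74): size=5
10. enqueue(31): size=6

Answer: -1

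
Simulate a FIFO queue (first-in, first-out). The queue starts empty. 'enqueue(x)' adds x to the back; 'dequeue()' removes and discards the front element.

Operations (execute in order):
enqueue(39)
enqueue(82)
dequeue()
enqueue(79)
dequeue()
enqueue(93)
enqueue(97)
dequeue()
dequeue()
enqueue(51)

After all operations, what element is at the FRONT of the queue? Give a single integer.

Answer: 97

Derivation:
enqueue(39): queue = [39]
enqueue(82): queue = [39, 82]
dequeue(): queue = [82]
enqueue(79): queue = [82, 79]
dequeue(): queue = [79]
enqueue(93): queue = [79, 93]
enqueue(97): queue = [79, 93, 97]
dequeue(): queue = [93, 97]
dequeue(): queue = [97]
enqueue(51): queue = [97, 51]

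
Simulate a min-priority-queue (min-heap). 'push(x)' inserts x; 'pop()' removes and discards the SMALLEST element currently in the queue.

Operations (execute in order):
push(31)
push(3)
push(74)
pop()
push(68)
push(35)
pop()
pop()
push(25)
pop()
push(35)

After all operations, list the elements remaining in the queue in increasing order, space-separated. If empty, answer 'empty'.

push(31): heap contents = [31]
push(3): heap contents = [3, 31]
push(74): heap contents = [3, 31, 74]
pop() → 3: heap contents = [31, 74]
push(68): heap contents = [31, 68, 74]
push(35): heap contents = [31, 35, 68, 74]
pop() → 31: heap contents = [35, 68, 74]
pop() → 35: heap contents = [68, 74]
push(25): heap contents = [25, 68, 74]
pop() → 25: heap contents = [68, 74]
push(35): heap contents = [35, 68, 74]

Answer: 35 68 74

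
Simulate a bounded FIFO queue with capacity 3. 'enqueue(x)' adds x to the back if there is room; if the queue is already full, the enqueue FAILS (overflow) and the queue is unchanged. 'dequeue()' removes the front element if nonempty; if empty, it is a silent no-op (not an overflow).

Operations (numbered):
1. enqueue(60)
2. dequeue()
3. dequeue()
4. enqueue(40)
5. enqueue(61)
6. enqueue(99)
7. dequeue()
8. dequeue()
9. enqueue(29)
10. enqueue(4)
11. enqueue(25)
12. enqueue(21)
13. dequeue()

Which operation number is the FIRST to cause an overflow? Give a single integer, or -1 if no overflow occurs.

1. enqueue(60): size=1
2. dequeue(): size=0
3. dequeue(): empty, no-op, size=0
4. enqueue(40): size=1
5. enqueue(61): size=2
6. enqueue(99): size=3
7. dequeue(): size=2
8. dequeue(): size=1
9. enqueue(29): size=2
10. enqueue(4): size=3
11. enqueue(25): size=3=cap → OVERFLOW (fail)
12. enqueue(21): size=3=cap → OVERFLOW (fail)
13. dequeue(): size=2

Answer: 11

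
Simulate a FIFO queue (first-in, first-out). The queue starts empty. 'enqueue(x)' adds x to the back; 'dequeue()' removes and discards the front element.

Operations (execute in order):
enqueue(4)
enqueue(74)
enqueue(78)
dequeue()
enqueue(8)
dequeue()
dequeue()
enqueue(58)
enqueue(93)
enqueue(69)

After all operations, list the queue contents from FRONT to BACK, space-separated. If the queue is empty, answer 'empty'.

Answer: 8 58 93 69

Derivation:
enqueue(4): [4]
enqueue(74): [4, 74]
enqueue(78): [4, 74, 78]
dequeue(): [74, 78]
enqueue(8): [74, 78, 8]
dequeue(): [78, 8]
dequeue(): [8]
enqueue(58): [8, 58]
enqueue(93): [8, 58, 93]
enqueue(69): [8, 58, 93, 69]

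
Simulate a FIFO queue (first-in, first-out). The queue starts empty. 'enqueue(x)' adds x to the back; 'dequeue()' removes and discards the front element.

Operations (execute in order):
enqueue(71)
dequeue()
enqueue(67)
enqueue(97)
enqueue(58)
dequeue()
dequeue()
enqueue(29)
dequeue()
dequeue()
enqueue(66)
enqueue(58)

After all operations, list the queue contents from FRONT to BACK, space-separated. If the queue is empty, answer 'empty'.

enqueue(71): [71]
dequeue(): []
enqueue(67): [67]
enqueue(97): [67, 97]
enqueue(58): [67, 97, 58]
dequeue(): [97, 58]
dequeue(): [58]
enqueue(29): [58, 29]
dequeue(): [29]
dequeue(): []
enqueue(66): [66]
enqueue(58): [66, 58]

Answer: 66 58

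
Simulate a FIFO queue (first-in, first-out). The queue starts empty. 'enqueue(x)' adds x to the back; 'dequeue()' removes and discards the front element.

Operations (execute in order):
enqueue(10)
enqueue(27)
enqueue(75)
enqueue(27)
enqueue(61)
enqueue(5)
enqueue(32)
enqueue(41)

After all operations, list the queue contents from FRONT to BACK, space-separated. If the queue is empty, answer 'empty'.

enqueue(10): [10]
enqueue(27): [10, 27]
enqueue(75): [10, 27, 75]
enqueue(27): [10, 27, 75, 27]
enqueue(61): [10, 27, 75, 27, 61]
enqueue(5): [10, 27, 75, 27, 61, 5]
enqueue(32): [10, 27, 75, 27, 61, 5, 32]
enqueue(41): [10, 27, 75, 27, 61, 5, 32, 41]

Answer: 10 27 75 27 61 5 32 41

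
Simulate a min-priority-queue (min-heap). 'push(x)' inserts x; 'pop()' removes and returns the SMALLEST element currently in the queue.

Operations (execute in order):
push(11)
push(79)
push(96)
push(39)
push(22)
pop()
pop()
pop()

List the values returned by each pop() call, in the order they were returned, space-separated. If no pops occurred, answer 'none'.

push(11): heap contents = [11]
push(79): heap contents = [11, 79]
push(96): heap contents = [11, 79, 96]
push(39): heap contents = [11, 39, 79, 96]
push(22): heap contents = [11, 22, 39, 79, 96]
pop() → 11: heap contents = [22, 39, 79, 96]
pop() → 22: heap contents = [39, 79, 96]
pop() → 39: heap contents = [79, 96]

Answer: 11 22 39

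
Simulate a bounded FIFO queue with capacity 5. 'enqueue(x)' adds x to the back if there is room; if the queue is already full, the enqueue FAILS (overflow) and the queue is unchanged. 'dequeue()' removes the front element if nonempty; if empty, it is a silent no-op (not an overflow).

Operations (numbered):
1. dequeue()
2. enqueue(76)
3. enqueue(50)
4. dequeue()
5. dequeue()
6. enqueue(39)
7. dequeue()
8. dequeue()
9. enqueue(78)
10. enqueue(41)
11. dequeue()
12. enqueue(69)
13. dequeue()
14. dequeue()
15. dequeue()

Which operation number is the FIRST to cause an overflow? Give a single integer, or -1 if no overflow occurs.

1. dequeue(): empty, no-op, size=0
2. enqueue(76): size=1
3. enqueue(50): size=2
4. dequeue(): size=1
5. dequeue(): size=0
6. enqueue(39): size=1
7. dequeue(): size=0
8. dequeue(): empty, no-op, size=0
9. enqueue(78): size=1
10. enqueue(41): size=2
11. dequeue(): size=1
12. enqueue(69): size=2
13. dequeue(): size=1
14. dequeue(): size=0
15. dequeue(): empty, no-op, size=0

Answer: -1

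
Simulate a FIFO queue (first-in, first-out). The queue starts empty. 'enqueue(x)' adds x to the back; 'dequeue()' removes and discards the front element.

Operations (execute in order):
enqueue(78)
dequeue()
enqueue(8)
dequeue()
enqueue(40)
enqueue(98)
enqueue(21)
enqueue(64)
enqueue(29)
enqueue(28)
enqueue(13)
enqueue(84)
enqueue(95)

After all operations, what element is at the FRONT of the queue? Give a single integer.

enqueue(78): queue = [78]
dequeue(): queue = []
enqueue(8): queue = [8]
dequeue(): queue = []
enqueue(40): queue = [40]
enqueue(98): queue = [40, 98]
enqueue(21): queue = [40, 98, 21]
enqueue(64): queue = [40, 98, 21, 64]
enqueue(29): queue = [40, 98, 21, 64, 29]
enqueue(28): queue = [40, 98, 21, 64, 29, 28]
enqueue(13): queue = [40, 98, 21, 64, 29, 28, 13]
enqueue(84): queue = [40, 98, 21, 64, 29, 28, 13, 84]
enqueue(95): queue = [40, 98, 21, 64, 29, 28, 13, 84, 95]

Answer: 40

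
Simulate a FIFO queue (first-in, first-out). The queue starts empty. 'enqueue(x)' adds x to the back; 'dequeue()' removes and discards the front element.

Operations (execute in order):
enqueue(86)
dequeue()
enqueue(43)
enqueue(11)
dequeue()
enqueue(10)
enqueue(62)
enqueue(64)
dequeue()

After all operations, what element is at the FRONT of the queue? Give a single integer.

Answer: 10

Derivation:
enqueue(86): queue = [86]
dequeue(): queue = []
enqueue(43): queue = [43]
enqueue(11): queue = [43, 11]
dequeue(): queue = [11]
enqueue(10): queue = [11, 10]
enqueue(62): queue = [11, 10, 62]
enqueue(64): queue = [11, 10, 62, 64]
dequeue(): queue = [10, 62, 64]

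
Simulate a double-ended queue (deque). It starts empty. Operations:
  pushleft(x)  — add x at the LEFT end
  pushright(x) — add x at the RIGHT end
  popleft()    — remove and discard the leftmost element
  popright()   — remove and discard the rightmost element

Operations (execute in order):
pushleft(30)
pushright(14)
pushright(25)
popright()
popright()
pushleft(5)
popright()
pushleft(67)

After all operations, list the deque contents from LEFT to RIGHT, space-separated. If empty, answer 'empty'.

Answer: 67 5

Derivation:
pushleft(30): [30]
pushright(14): [30, 14]
pushright(25): [30, 14, 25]
popright(): [30, 14]
popright(): [30]
pushleft(5): [5, 30]
popright(): [5]
pushleft(67): [67, 5]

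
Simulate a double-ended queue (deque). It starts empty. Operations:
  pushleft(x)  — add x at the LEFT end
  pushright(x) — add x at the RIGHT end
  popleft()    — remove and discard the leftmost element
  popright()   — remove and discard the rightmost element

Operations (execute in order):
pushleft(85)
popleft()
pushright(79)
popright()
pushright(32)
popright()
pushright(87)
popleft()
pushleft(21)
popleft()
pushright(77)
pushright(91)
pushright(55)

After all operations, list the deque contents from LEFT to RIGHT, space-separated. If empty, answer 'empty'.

Answer: 77 91 55

Derivation:
pushleft(85): [85]
popleft(): []
pushright(79): [79]
popright(): []
pushright(32): [32]
popright(): []
pushright(87): [87]
popleft(): []
pushleft(21): [21]
popleft(): []
pushright(77): [77]
pushright(91): [77, 91]
pushright(55): [77, 91, 55]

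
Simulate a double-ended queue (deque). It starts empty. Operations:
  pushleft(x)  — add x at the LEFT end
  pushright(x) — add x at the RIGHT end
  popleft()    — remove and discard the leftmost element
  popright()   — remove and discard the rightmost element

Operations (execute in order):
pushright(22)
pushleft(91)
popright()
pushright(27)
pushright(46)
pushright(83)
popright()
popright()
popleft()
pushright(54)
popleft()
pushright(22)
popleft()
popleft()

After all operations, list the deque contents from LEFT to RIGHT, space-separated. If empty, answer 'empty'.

pushright(22): [22]
pushleft(91): [91, 22]
popright(): [91]
pushright(27): [91, 27]
pushright(46): [91, 27, 46]
pushright(83): [91, 27, 46, 83]
popright(): [91, 27, 46]
popright(): [91, 27]
popleft(): [27]
pushright(54): [27, 54]
popleft(): [54]
pushright(22): [54, 22]
popleft(): [22]
popleft(): []

Answer: empty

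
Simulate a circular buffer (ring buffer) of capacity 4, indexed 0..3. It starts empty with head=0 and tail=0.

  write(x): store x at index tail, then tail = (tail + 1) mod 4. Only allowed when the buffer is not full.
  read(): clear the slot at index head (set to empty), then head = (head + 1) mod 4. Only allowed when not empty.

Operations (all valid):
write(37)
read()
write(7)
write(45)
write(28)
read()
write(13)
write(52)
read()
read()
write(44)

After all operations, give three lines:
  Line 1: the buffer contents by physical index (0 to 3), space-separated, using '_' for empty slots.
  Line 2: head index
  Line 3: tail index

write(37): buf=[37 _ _ _], head=0, tail=1, size=1
read(): buf=[_ _ _ _], head=1, tail=1, size=0
write(7): buf=[_ 7 _ _], head=1, tail=2, size=1
write(45): buf=[_ 7 45 _], head=1, tail=3, size=2
write(28): buf=[_ 7 45 28], head=1, tail=0, size=3
read(): buf=[_ _ 45 28], head=2, tail=0, size=2
write(13): buf=[13 _ 45 28], head=2, tail=1, size=3
write(52): buf=[13 52 45 28], head=2, tail=2, size=4
read(): buf=[13 52 _ 28], head=3, tail=2, size=3
read(): buf=[13 52 _ _], head=0, tail=2, size=2
write(44): buf=[13 52 44 _], head=0, tail=3, size=3

Answer: 13 52 44 _
0
3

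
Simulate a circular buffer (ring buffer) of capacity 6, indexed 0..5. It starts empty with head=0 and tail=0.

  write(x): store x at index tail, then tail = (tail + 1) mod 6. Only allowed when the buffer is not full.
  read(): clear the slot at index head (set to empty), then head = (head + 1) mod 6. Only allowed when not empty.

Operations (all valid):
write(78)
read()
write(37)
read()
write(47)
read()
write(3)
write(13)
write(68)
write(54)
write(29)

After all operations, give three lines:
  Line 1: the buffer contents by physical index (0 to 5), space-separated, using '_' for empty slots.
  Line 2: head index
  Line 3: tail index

write(78): buf=[78 _ _ _ _ _], head=0, tail=1, size=1
read(): buf=[_ _ _ _ _ _], head=1, tail=1, size=0
write(37): buf=[_ 37 _ _ _ _], head=1, tail=2, size=1
read(): buf=[_ _ _ _ _ _], head=2, tail=2, size=0
write(47): buf=[_ _ 47 _ _ _], head=2, tail=3, size=1
read(): buf=[_ _ _ _ _ _], head=3, tail=3, size=0
write(3): buf=[_ _ _ 3 _ _], head=3, tail=4, size=1
write(13): buf=[_ _ _ 3 13 _], head=3, tail=5, size=2
write(68): buf=[_ _ _ 3 13 68], head=3, tail=0, size=3
write(54): buf=[54 _ _ 3 13 68], head=3, tail=1, size=4
write(29): buf=[54 29 _ 3 13 68], head=3, tail=2, size=5

Answer: 54 29 _ 3 13 68
3
2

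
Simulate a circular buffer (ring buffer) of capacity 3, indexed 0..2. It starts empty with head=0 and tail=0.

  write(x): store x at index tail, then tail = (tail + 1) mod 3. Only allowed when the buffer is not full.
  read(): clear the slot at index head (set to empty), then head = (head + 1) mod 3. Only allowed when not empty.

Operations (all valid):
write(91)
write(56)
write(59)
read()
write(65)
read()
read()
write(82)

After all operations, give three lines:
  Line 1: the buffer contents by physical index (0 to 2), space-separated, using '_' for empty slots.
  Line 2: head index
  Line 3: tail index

Answer: 65 82 _
0
2

Derivation:
write(91): buf=[91 _ _], head=0, tail=1, size=1
write(56): buf=[91 56 _], head=0, tail=2, size=2
write(59): buf=[91 56 59], head=0, tail=0, size=3
read(): buf=[_ 56 59], head=1, tail=0, size=2
write(65): buf=[65 56 59], head=1, tail=1, size=3
read(): buf=[65 _ 59], head=2, tail=1, size=2
read(): buf=[65 _ _], head=0, tail=1, size=1
write(82): buf=[65 82 _], head=0, tail=2, size=2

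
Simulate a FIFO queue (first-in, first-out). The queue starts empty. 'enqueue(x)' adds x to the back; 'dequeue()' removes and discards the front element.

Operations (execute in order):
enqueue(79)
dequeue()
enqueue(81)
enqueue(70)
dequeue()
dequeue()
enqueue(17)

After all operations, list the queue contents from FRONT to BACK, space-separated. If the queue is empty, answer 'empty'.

Answer: 17

Derivation:
enqueue(79): [79]
dequeue(): []
enqueue(81): [81]
enqueue(70): [81, 70]
dequeue(): [70]
dequeue(): []
enqueue(17): [17]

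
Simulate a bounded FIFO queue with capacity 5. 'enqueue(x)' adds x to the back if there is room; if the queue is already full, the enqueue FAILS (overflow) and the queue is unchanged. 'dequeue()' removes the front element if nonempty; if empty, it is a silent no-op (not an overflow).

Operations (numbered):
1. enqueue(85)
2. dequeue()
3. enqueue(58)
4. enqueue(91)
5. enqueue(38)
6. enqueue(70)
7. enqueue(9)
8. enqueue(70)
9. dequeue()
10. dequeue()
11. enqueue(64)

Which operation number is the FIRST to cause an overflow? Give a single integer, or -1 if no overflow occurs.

1. enqueue(85): size=1
2. dequeue(): size=0
3. enqueue(58): size=1
4. enqueue(91): size=2
5. enqueue(38): size=3
6. enqueue(70): size=4
7. enqueue(9): size=5
8. enqueue(70): size=5=cap → OVERFLOW (fail)
9. dequeue(): size=4
10. dequeue(): size=3
11. enqueue(64): size=4

Answer: 8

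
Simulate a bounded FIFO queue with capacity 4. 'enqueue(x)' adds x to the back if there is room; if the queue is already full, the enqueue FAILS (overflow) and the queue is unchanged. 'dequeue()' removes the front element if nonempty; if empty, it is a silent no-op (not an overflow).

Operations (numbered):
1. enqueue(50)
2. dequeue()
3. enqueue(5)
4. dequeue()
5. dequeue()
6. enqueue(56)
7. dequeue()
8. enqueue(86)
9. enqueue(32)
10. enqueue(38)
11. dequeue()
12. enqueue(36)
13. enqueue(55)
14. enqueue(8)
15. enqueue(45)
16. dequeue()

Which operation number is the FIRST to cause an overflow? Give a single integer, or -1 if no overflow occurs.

Answer: 14

Derivation:
1. enqueue(50): size=1
2. dequeue(): size=0
3. enqueue(5): size=1
4. dequeue(): size=0
5. dequeue(): empty, no-op, size=0
6. enqueue(56): size=1
7. dequeue(): size=0
8. enqueue(86): size=1
9. enqueue(32): size=2
10. enqueue(38): size=3
11. dequeue(): size=2
12. enqueue(36): size=3
13. enqueue(55): size=4
14. enqueue(8): size=4=cap → OVERFLOW (fail)
15. enqueue(45): size=4=cap → OVERFLOW (fail)
16. dequeue(): size=3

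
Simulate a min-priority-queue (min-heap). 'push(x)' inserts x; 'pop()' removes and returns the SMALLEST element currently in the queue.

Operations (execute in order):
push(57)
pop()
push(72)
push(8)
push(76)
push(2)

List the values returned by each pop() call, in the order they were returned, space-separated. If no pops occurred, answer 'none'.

push(57): heap contents = [57]
pop() → 57: heap contents = []
push(72): heap contents = [72]
push(8): heap contents = [8, 72]
push(76): heap contents = [8, 72, 76]
push(2): heap contents = [2, 8, 72, 76]

Answer: 57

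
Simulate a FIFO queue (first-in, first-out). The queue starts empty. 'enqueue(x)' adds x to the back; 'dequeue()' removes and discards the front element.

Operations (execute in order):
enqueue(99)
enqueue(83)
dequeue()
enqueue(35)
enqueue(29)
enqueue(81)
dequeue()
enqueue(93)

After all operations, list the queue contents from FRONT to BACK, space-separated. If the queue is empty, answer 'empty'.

Answer: 35 29 81 93

Derivation:
enqueue(99): [99]
enqueue(83): [99, 83]
dequeue(): [83]
enqueue(35): [83, 35]
enqueue(29): [83, 35, 29]
enqueue(81): [83, 35, 29, 81]
dequeue(): [35, 29, 81]
enqueue(93): [35, 29, 81, 93]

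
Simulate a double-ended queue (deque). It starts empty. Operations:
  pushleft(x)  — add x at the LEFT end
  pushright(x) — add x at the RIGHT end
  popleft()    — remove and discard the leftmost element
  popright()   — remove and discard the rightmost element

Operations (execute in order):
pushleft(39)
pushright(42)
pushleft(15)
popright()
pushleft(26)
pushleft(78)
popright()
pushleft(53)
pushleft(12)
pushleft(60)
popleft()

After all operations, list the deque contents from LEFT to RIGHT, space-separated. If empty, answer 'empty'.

Answer: 12 53 78 26 15

Derivation:
pushleft(39): [39]
pushright(42): [39, 42]
pushleft(15): [15, 39, 42]
popright(): [15, 39]
pushleft(26): [26, 15, 39]
pushleft(78): [78, 26, 15, 39]
popright(): [78, 26, 15]
pushleft(53): [53, 78, 26, 15]
pushleft(12): [12, 53, 78, 26, 15]
pushleft(60): [60, 12, 53, 78, 26, 15]
popleft(): [12, 53, 78, 26, 15]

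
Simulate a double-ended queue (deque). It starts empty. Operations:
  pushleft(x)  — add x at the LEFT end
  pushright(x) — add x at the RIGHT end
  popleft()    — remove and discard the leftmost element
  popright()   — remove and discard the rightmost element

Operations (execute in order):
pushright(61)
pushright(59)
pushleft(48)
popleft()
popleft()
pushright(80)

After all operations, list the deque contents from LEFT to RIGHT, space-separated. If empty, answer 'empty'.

pushright(61): [61]
pushright(59): [61, 59]
pushleft(48): [48, 61, 59]
popleft(): [61, 59]
popleft(): [59]
pushright(80): [59, 80]

Answer: 59 80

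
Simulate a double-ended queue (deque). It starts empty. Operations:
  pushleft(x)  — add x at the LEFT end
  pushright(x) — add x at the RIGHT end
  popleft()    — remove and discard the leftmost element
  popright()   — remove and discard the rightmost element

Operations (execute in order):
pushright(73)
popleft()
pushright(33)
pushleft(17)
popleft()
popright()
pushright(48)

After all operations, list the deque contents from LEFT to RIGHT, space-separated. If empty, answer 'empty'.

pushright(73): [73]
popleft(): []
pushright(33): [33]
pushleft(17): [17, 33]
popleft(): [33]
popright(): []
pushright(48): [48]

Answer: 48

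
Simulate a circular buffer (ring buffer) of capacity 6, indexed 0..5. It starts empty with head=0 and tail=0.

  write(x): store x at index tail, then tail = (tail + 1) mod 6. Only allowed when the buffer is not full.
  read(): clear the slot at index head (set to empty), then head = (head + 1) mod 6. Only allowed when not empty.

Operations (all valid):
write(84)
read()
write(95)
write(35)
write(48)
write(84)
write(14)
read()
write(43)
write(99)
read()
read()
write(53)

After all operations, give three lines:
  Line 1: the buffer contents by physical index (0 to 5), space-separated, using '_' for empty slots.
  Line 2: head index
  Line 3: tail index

Answer: 43 99 53 _ 84 14
4
3

Derivation:
write(84): buf=[84 _ _ _ _ _], head=0, tail=1, size=1
read(): buf=[_ _ _ _ _ _], head=1, tail=1, size=0
write(95): buf=[_ 95 _ _ _ _], head=1, tail=2, size=1
write(35): buf=[_ 95 35 _ _ _], head=1, tail=3, size=2
write(48): buf=[_ 95 35 48 _ _], head=1, tail=4, size=3
write(84): buf=[_ 95 35 48 84 _], head=1, tail=5, size=4
write(14): buf=[_ 95 35 48 84 14], head=1, tail=0, size=5
read(): buf=[_ _ 35 48 84 14], head=2, tail=0, size=4
write(43): buf=[43 _ 35 48 84 14], head=2, tail=1, size=5
write(99): buf=[43 99 35 48 84 14], head=2, tail=2, size=6
read(): buf=[43 99 _ 48 84 14], head=3, tail=2, size=5
read(): buf=[43 99 _ _ 84 14], head=4, tail=2, size=4
write(53): buf=[43 99 53 _ 84 14], head=4, tail=3, size=5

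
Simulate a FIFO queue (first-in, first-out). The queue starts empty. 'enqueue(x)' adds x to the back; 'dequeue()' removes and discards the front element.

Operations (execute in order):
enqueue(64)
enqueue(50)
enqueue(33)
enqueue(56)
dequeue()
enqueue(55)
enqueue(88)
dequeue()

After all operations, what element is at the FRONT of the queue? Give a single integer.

Answer: 33

Derivation:
enqueue(64): queue = [64]
enqueue(50): queue = [64, 50]
enqueue(33): queue = [64, 50, 33]
enqueue(56): queue = [64, 50, 33, 56]
dequeue(): queue = [50, 33, 56]
enqueue(55): queue = [50, 33, 56, 55]
enqueue(88): queue = [50, 33, 56, 55, 88]
dequeue(): queue = [33, 56, 55, 88]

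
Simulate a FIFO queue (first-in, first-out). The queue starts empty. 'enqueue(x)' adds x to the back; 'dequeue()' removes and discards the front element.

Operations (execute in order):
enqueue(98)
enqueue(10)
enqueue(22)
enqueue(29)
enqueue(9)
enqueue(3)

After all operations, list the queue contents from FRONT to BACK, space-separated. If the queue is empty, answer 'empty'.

Answer: 98 10 22 29 9 3

Derivation:
enqueue(98): [98]
enqueue(10): [98, 10]
enqueue(22): [98, 10, 22]
enqueue(29): [98, 10, 22, 29]
enqueue(9): [98, 10, 22, 29, 9]
enqueue(3): [98, 10, 22, 29, 9, 3]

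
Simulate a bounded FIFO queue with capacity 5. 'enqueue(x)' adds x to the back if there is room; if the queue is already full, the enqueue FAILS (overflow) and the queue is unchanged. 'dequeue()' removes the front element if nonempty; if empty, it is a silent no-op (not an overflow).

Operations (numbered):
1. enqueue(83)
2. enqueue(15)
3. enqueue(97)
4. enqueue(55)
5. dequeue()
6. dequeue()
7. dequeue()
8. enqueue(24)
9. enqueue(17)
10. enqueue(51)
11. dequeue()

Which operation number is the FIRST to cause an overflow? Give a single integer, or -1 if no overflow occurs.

1. enqueue(83): size=1
2. enqueue(15): size=2
3. enqueue(97): size=3
4. enqueue(55): size=4
5. dequeue(): size=3
6. dequeue(): size=2
7. dequeue(): size=1
8. enqueue(24): size=2
9. enqueue(17): size=3
10. enqueue(51): size=4
11. dequeue(): size=3

Answer: -1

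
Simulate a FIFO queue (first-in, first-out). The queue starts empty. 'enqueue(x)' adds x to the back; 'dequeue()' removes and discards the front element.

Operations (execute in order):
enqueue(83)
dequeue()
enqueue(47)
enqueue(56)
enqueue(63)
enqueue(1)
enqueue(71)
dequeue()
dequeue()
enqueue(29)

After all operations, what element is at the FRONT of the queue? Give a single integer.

Answer: 63

Derivation:
enqueue(83): queue = [83]
dequeue(): queue = []
enqueue(47): queue = [47]
enqueue(56): queue = [47, 56]
enqueue(63): queue = [47, 56, 63]
enqueue(1): queue = [47, 56, 63, 1]
enqueue(71): queue = [47, 56, 63, 1, 71]
dequeue(): queue = [56, 63, 1, 71]
dequeue(): queue = [63, 1, 71]
enqueue(29): queue = [63, 1, 71, 29]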